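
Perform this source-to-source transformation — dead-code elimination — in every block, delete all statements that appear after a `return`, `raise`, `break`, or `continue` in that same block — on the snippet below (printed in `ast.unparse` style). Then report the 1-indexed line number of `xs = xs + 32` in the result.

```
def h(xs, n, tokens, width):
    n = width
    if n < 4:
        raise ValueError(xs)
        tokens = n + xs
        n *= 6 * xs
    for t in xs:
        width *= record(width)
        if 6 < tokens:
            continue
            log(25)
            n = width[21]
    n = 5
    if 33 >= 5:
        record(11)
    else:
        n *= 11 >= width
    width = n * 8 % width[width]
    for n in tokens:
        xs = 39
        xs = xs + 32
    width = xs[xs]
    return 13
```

Transformed code:
def h(xs, n, tokens, width):
    n = width
    if n < 4:
        raise ValueError(xs)
    for t in xs:
        width *= record(width)
        if 6 < tokens:
            continue
    n = 5
    if 33 >= 5:
        record(11)
    else:
        n *= 11 >= width
    width = n * 8 % width[width]
    for n in tokens:
        xs = 39
        xs = xs + 32
    width = xs[xs]
    return 13

17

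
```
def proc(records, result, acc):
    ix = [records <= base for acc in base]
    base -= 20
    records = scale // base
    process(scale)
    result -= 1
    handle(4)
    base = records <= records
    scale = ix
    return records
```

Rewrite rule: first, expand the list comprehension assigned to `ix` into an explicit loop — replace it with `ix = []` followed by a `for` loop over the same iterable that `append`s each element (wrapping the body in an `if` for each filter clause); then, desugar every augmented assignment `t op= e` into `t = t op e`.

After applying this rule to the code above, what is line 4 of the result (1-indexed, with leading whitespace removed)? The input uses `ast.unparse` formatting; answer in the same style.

ix.append(records <= base)

Transformed code:
def proc(records, result, acc):
    ix = []
    for acc in base:
        ix.append(records <= base)
    base = base - 20
    records = scale // base
    process(scale)
    result = result - 1
    handle(4)
    base = records <= records
    scale = ix
    return records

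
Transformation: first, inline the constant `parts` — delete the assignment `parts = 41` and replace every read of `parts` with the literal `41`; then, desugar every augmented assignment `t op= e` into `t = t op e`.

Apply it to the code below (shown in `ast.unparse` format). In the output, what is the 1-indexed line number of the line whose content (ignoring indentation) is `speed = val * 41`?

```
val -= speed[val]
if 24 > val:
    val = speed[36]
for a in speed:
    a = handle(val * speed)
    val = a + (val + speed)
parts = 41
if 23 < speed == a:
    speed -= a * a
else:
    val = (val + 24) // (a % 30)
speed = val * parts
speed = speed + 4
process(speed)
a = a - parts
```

11

Transformed code:
val = val - speed[val]
if 24 > val:
    val = speed[36]
for a in speed:
    a = handle(val * speed)
    val = a + (val + speed)
if 23 < speed == a:
    speed = speed - a * a
else:
    val = (val + 24) // (a % 30)
speed = val * 41
speed = speed + 4
process(speed)
a = a - 41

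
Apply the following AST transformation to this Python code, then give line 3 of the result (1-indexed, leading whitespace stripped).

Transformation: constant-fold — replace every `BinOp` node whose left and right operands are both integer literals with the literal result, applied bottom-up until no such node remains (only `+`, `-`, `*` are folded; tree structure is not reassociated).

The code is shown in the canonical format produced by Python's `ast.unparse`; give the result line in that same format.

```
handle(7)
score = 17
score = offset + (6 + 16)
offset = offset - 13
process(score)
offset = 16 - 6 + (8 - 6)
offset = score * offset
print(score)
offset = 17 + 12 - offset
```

Transformed code:
handle(7)
score = 17
score = offset + 22
offset = offset - 13
process(score)
offset = 12
offset = score * offset
print(score)
offset = 29 - offset

score = offset + 22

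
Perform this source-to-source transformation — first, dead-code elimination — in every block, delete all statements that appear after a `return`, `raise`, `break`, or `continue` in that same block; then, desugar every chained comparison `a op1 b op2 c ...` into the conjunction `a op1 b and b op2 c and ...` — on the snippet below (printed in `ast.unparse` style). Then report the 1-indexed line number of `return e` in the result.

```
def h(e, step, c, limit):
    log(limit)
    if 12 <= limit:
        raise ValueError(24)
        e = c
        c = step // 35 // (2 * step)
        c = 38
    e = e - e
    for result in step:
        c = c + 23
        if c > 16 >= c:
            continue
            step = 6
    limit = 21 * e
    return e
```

Transformed code:
def h(e, step, c, limit):
    log(limit)
    if 12 <= limit:
        raise ValueError(24)
    e = e - e
    for result in step:
        c = c + 23
        if c > 16 and 16 >= c:
            continue
    limit = 21 * e
    return e

11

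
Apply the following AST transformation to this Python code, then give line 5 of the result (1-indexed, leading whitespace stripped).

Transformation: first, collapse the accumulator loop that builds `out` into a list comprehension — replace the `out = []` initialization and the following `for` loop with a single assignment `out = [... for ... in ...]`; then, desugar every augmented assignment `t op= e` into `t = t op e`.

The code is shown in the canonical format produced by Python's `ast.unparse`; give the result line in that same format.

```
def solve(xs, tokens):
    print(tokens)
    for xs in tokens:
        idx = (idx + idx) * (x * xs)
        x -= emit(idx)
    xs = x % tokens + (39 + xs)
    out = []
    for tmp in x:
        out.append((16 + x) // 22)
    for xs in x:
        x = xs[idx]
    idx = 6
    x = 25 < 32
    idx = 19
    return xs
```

x = x - emit(idx)

Transformed code:
def solve(xs, tokens):
    print(tokens)
    for xs in tokens:
        idx = (idx + idx) * (x * xs)
        x = x - emit(idx)
    xs = x % tokens + (39 + xs)
    out = [(16 + x) // 22 for tmp in x]
    for xs in x:
        x = xs[idx]
    idx = 6
    x = 25 < 32
    idx = 19
    return xs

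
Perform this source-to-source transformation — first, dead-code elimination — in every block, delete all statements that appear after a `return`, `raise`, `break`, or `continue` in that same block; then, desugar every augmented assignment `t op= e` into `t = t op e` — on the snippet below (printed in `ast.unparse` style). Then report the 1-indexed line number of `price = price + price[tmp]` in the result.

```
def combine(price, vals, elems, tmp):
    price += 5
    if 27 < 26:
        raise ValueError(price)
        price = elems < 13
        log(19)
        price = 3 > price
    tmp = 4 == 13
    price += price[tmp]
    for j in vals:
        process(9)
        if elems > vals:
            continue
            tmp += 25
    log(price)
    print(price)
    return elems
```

Transformed code:
def combine(price, vals, elems, tmp):
    price = price + 5
    if 27 < 26:
        raise ValueError(price)
    tmp = 4 == 13
    price = price + price[tmp]
    for j in vals:
        process(9)
        if elems > vals:
            continue
    log(price)
    print(price)
    return elems

6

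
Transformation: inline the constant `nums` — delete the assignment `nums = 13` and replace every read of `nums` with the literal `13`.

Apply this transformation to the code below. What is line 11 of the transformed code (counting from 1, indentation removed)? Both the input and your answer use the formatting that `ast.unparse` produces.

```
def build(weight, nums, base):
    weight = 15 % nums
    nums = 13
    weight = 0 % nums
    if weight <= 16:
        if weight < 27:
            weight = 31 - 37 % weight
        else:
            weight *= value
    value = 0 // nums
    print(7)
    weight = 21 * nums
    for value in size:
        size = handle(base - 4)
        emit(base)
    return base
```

weight = 21 * 13

Transformed code:
def build(weight, nums, base):
    weight = 15 % 13
    weight = 0 % 13
    if weight <= 16:
        if weight < 27:
            weight = 31 - 37 % weight
        else:
            weight *= value
    value = 0 // 13
    print(7)
    weight = 21 * 13
    for value in size:
        size = handle(base - 4)
        emit(base)
    return base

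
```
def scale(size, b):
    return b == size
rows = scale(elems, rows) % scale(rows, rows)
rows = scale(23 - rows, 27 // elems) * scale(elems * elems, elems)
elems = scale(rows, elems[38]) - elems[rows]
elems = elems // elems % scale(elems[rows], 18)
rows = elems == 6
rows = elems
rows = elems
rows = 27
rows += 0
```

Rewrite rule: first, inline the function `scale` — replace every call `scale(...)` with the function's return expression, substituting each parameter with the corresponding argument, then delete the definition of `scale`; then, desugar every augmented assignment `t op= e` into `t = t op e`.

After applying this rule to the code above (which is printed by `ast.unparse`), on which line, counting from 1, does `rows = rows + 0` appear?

Transformed code:
rows = (rows == elems) % (rows == rows)
rows = (27 // elems == 23 - rows) * (elems == elems * elems)
elems = (elems[38] == rows) - elems[rows]
elems = elems // elems % (18 == elems[rows])
rows = elems == 6
rows = elems
rows = elems
rows = 27
rows = rows + 0

9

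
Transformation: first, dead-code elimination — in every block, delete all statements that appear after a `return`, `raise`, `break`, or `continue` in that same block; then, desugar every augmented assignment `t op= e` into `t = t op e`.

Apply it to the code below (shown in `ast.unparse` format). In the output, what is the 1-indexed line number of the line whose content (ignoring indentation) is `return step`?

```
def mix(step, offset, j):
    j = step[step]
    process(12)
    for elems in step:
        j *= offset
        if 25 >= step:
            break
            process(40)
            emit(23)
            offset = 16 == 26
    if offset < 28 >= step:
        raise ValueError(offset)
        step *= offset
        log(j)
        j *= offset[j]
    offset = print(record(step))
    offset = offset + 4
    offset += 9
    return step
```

Transformed code:
def mix(step, offset, j):
    j = step[step]
    process(12)
    for elems in step:
        j = j * offset
        if 25 >= step:
            break
    if offset < 28 >= step:
        raise ValueError(offset)
    offset = print(record(step))
    offset = offset + 4
    offset = offset + 9
    return step

13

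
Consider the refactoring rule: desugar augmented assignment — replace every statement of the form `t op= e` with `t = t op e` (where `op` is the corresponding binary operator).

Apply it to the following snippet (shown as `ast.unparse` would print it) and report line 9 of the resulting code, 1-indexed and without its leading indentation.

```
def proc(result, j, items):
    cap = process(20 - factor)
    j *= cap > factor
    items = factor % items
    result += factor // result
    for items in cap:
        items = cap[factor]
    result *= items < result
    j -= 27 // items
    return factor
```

j = j - 27 // items

Transformed code:
def proc(result, j, items):
    cap = process(20 - factor)
    j = j * (cap > factor)
    items = factor % items
    result = result + factor // result
    for items in cap:
        items = cap[factor]
    result = result * (items < result)
    j = j - 27 // items
    return factor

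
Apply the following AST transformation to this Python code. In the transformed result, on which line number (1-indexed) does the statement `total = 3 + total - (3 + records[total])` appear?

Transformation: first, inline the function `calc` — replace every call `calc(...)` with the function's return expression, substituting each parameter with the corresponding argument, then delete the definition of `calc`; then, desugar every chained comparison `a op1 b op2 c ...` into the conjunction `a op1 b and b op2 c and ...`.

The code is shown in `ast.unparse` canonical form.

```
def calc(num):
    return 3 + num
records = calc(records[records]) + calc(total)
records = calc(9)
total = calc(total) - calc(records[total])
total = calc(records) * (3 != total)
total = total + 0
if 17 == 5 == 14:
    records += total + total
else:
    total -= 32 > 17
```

Transformed code:
records = 3 + records[records] + (3 + total)
records = 3 + 9
total = 3 + total - (3 + records[total])
total = (3 + records) * (3 != total)
total = total + 0
if 17 == 5 and 5 == 14:
    records += total + total
else:
    total -= 32 > 17

3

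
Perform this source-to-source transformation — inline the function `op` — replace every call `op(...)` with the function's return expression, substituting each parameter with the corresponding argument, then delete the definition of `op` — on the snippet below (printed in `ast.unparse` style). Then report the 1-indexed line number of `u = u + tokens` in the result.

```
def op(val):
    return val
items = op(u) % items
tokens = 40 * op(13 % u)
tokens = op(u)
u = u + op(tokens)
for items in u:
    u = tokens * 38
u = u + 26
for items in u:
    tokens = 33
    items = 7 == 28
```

Transformed code:
items = u % items
tokens = 40 * (13 % u)
tokens = u
u = u + tokens
for items in u:
    u = tokens * 38
u = u + 26
for items in u:
    tokens = 33
    items = 7 == 28

4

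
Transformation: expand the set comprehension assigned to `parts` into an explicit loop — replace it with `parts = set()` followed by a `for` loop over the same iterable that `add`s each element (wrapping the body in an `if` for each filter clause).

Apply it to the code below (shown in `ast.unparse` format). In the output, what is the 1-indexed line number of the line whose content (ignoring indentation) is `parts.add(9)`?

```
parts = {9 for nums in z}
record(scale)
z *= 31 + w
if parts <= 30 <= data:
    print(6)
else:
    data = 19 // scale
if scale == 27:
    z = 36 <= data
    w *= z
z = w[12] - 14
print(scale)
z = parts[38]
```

Transformed code:
parts = set()
for nums in z:
    parts.add(9)
record(scale)
z *= 31 + w
if parts <= 30 <= data:
    print(6)
else:
    data = 19 // scale
if scale == 27:
    z = 36 <= data
    w *= z
z = w[12] - 14
print(scale)
z = parts[38]

3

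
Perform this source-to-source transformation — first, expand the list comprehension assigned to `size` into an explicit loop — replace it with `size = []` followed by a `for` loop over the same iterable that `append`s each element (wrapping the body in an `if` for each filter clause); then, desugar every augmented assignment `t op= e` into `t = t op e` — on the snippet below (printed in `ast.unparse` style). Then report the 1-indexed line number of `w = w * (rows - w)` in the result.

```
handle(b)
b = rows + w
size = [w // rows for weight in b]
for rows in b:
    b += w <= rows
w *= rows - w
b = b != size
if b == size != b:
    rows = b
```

Transformed code:
handle(b)
b = rows + w
size = []
for weight in b:
    size.append(w // rows)
for rows in b:
    b = b + (w <= rows)
w = w * (rows - w)
b = b != size
if b == size != b:
    rows = b

8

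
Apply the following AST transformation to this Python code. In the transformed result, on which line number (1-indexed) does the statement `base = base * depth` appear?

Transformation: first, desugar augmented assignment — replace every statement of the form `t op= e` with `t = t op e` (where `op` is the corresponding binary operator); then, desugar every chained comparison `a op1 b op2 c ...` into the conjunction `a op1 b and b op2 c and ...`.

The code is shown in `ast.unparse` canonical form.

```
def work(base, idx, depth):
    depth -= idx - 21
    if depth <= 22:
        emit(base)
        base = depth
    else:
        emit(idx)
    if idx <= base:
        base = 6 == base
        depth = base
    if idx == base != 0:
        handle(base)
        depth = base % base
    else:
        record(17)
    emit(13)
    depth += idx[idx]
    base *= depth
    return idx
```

Transformed code:
def work(base, idx, depth):
    depth = depth - (idx - 21)
    if depth <= 22:
        emit(base)
        base = depth
    else:
        emit(idx)
    if idx <= base:
        base = 6 == base
        depth = base
    if idx == base and base != 0:
        handle(base)
        depth = base % base
    else:
        record(17)
    emit(13)
    depth = depth + idx[idx]
    base = base * depth
    return idx

18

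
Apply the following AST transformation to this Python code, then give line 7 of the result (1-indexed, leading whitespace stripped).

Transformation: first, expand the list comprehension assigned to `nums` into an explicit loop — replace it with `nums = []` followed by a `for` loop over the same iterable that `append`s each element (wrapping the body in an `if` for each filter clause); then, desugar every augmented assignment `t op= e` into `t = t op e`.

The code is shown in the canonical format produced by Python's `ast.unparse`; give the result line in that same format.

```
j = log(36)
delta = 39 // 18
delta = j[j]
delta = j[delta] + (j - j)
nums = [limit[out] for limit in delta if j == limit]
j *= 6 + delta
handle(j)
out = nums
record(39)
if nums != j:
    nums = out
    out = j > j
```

if j == limit:

Transformed code:
j = log(36)
delta = 39 // 18
delta = j[j]
delta = j[delta] + (j - j)
nums = []
for limit in delta:
    if j == limit:
        nums.append(limit[out])
j = j * (6 + delta)
handle(j)
out = nums
record(39)
if nums != j:
    nums = out
    out = j > j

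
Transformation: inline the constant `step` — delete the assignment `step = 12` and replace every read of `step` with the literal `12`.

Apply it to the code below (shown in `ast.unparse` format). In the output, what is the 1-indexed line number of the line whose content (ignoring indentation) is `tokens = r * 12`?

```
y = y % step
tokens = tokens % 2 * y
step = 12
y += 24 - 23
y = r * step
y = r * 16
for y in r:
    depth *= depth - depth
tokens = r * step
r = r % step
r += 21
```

8

Transformed code:
y = y % 12
tokens = tokens % 2 * y
y += 24 - 23
y = r * 12
y = r * 16
for y in r:
    depth *= depth - depth
tokens = r * 12
r = r % 12
r += 21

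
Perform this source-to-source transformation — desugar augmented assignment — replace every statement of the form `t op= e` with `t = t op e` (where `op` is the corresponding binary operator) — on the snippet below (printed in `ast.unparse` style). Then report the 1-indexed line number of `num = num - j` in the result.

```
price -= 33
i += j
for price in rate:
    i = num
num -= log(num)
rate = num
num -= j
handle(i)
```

7

Transformed code:
price = price - 33
i = i + j
for price in rate:
    i = num
num = num - log(num)
rate = num
num = num - j
handle(i)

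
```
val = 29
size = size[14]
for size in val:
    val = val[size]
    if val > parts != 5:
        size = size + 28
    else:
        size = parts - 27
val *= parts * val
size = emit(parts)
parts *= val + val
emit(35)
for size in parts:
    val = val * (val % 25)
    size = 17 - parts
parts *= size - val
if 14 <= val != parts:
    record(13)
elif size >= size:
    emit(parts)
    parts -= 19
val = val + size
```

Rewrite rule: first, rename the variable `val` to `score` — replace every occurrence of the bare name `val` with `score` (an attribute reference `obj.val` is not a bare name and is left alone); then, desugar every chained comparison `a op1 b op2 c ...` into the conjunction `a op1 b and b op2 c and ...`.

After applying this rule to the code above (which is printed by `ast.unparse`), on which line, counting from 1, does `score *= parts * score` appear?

9

Transformed code:
score = 29
size = size[14]
for size in score:
    score = score[size]
    if score > parts and parts != 5:
        size = size + 28
    else:
        size = parts - 27
score *= parts * score
size = emit(parts)
parts *= score + score
emit(35)
for size in parts:
    score = score * (score % 25)
    size = 17 - parts
parts *= size - score
if 14 <= score and score != parts:
    record(13)
elif size >= size:
    emit(parts)
    parts -= 19
score = score + size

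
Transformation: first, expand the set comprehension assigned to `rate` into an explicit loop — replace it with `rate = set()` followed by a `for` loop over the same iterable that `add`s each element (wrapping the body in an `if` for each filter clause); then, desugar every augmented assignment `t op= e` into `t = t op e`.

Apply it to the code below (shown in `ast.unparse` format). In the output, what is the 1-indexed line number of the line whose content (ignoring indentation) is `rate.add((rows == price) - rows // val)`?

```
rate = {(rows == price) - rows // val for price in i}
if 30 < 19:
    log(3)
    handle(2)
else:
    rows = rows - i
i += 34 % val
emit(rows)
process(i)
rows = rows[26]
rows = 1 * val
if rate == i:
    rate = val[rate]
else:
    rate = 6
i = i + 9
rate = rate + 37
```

3

Transformed code:
rate = set()
for price in i:
    rate.add((rows == price) - rows // val)
if 30 < 19:
    log(3)
    handle(2)
else:
    rows = rows - i
i = i + 34 % val
emit(rows)
process(i)
rows = rows[26]
rows = 1 * val
if rate == i:
    rate = val[rate]
else:
    rate = 6
i = i + 9
rate = rate + 37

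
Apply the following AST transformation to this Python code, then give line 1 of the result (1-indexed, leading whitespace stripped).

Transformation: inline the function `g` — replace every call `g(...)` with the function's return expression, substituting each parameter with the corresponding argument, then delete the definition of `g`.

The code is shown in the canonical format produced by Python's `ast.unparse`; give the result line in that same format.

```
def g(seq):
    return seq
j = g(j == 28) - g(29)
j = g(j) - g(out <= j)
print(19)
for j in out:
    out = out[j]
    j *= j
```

j = (j == 28) - 29

Transformed code:
j = (j == 28) - 29
j = j - (out <= j)
print(19)
for j in out:
    out = out[j]
    j *= j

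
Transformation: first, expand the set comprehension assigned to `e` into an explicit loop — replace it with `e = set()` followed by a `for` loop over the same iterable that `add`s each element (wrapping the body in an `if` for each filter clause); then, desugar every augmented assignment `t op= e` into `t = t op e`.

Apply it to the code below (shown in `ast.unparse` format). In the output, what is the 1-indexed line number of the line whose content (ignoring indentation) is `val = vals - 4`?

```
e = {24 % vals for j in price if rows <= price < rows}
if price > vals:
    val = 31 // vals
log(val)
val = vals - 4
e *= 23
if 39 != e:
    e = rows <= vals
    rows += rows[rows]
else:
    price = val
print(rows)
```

Transformed code:
e = set()
for j in price:
    if rows <= price < rows:
        e.add(24 % vals)
if price > vals:
    val = 31 // vals
log(val)
val = vals - 4
e = e * 23
if 39 != e:
    e = rows <= vals
    rows = rows + rows[rows]
else:
    price = val
print(rows)

8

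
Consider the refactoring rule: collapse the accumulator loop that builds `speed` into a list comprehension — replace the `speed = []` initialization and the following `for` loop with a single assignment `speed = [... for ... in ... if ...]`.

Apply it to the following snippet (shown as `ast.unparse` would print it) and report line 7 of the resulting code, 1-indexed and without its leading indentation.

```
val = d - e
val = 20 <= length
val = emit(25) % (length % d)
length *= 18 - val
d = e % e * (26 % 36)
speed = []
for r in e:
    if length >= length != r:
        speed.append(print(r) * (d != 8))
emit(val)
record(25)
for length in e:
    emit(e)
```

Transformed code:
val = d - e
val = 20 <= length
val = emit(25) % (length % d)
length *= 18 - val
d = e % e * (26 % 36)
speed = [print(r) * (d != 8) for r in e if length >= length != r]
emit(val)
record(25)
for length in e:
    emit(e)

emit(val)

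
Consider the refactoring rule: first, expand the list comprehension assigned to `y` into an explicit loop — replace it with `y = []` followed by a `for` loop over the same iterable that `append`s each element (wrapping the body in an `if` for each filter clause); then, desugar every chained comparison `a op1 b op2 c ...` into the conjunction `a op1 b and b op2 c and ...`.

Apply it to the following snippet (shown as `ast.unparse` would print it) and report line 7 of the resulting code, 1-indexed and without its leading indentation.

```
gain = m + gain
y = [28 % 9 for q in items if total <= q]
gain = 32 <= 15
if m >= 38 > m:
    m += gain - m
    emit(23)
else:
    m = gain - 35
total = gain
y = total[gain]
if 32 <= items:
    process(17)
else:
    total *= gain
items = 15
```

Transformed code:
gain = m + gain
y = []
for q in items:
    if total <= q:
        y.append(28 % 9)
gain = 32 <= 15
if m >= 38 and 38 > m:
    m += gain - m
    emit(23)
else:
    m = gain - 35
total = gain
y = total[gain]
if 32 <= items:
    process(17)
else:
    total *= gain
items = 15

if m >= 38 and 38 > m:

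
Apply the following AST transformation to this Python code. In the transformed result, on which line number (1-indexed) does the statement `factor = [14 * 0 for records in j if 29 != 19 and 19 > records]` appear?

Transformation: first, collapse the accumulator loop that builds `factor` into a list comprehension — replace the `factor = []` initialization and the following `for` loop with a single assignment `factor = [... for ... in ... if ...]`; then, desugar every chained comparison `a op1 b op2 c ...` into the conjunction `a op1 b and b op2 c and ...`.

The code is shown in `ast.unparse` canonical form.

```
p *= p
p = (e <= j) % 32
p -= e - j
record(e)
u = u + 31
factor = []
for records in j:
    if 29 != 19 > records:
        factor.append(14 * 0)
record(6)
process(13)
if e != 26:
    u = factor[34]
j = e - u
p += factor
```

Transformed code:
p *= p
p = (e <= j) % 32
p -= e - j
record(e)
u = u + 31
factor = [14 * 0 for records in j if 29 != 19 and 19 > records]
record(6)
process(13)
if e != 26:
    u = factor[34]
j = e - u
p += factor

6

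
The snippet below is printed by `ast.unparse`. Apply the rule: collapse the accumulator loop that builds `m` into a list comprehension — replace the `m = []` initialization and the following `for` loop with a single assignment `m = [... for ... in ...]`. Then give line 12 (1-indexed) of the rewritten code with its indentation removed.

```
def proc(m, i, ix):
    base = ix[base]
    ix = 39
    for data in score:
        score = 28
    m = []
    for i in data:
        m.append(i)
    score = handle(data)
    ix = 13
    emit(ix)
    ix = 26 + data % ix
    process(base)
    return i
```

Transformed code:
def proc(m, i, ix):
    base = ix[base]
    ix = 39
    for data in score:
        score = 28
    m = [i for i in data]
    score = handle(data)
    ix = 13
    emit(ix)
    ix = 26 + data % ix
    process(base)
    return i

return i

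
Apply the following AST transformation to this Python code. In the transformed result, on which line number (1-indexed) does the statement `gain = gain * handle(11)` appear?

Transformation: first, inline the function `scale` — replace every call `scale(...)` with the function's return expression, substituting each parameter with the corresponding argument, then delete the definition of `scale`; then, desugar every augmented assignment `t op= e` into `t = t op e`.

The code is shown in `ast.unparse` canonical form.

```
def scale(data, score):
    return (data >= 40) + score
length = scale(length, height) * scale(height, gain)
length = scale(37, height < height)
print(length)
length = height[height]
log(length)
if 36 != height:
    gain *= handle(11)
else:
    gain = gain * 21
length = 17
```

Transformed code:
length = ((length >= 40) + height) * ((height >= 40) + gain)
length = (37 >= 40) + (height < height)
print(length)
length = height[height]
log(length)
if 36 != height:
    gain = gain * handle(11)
else:
    gain = gain * 21
length = 17

7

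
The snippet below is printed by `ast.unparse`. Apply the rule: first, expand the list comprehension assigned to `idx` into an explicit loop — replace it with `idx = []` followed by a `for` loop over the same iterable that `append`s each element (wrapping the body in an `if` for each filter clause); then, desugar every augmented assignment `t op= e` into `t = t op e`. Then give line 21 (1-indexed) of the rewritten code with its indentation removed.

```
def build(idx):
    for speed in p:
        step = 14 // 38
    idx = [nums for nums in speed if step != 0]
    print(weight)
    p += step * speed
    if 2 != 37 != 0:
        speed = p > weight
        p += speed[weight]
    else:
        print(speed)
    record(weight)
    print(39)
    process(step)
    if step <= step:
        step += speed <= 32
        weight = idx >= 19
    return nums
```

Transformed code:
def build(idx):
    for speed in p:
        step = 14 // 38
    idx = []
    for nums in speed:
        if step != 0:
            idx.append(nums)
    print(weight)
    p = p + step * speed
    if 2 != 37 != 0:
        speed = p > weight
        p = p + speed[weight]
    else:
        print(speed)
    record(weight)
    print(39)
    process(step)
    if step <= step:
        step = step + (speed <= 32)
        weight = idx >= 19
    return nums

return nums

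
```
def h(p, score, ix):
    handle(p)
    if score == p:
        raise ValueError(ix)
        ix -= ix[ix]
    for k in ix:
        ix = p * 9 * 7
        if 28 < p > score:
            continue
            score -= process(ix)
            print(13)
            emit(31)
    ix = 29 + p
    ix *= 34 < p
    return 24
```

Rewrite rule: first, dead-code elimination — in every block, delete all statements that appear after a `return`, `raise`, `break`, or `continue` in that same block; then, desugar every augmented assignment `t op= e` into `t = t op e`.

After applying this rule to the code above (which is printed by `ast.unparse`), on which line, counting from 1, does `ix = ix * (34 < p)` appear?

Transformed code:
def h(p, score, ix):
    handle(p)
    if score == p:
        raise ValueError(ix)
    for k in ix:
        ix = p * 9 * 7
        if 28 < p > score:
            continue
    ix = 29 + p
    ix = ix * (34 < p)
    return 24

10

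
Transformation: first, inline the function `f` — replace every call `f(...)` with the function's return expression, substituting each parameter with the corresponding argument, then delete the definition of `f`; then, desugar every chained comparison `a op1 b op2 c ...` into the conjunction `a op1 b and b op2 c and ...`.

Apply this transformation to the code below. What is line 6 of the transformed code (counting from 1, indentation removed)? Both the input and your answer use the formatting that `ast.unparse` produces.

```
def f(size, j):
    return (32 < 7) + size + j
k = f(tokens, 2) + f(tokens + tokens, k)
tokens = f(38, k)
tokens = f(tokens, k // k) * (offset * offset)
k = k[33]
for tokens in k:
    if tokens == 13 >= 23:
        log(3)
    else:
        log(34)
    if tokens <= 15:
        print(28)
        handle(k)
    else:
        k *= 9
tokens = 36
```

if tokens == 13 and 13 >= 23:

Transformed code:
k = (32 < 7) + tokens + 2 + ((32 < 7) + (tokens + tokens) + k)
tokens = (32 < 7) + 38 + k
tokens = ((32 < 7) + tokens + k // k) * (offset * offset)
k = k[33]
for tokens in k:
    if tokens == 13 and 13 >= 23:
        log(3)
    else:
        log(34)
    if tokens <= 15:
        print(28)
        handle(k)
    else:
        k *= 9
tokens = 36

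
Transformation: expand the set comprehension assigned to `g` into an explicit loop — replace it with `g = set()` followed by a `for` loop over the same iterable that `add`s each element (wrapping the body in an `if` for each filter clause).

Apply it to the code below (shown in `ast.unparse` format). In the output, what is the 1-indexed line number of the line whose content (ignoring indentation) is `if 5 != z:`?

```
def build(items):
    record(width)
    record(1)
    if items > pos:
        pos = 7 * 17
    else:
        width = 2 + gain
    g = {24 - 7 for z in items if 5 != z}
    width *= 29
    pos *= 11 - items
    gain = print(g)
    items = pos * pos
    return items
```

Transformed code:
def build(items):
    record(width)
    record(1)
    if items > pos:
        pos = 7 * 17
    else:
        width = 2 + gain
    g = set()
    for z in items:
        if 5 != z:
            g.add(24 - 7)
    width *= 29
    pos *= 11 - items
    gain = print(g)
    items = pos * pos
    return items

10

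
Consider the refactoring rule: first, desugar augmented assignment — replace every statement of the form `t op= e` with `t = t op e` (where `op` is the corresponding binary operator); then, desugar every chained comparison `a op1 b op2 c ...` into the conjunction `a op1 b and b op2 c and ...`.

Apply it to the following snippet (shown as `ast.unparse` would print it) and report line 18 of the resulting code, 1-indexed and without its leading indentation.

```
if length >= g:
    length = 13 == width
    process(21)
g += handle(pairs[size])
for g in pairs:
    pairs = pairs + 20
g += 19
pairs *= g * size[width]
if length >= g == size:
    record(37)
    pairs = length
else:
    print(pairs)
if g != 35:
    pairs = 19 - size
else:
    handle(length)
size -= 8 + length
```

size = size - (8 + length)

Transformed code:
if length >= g:
    length = 13 == width
    process(21)
g = g + handle(pairs[size])
for g in pairs:
    pairs = pairs + 20
g = g + 19
pairs = pairs * (g * size[width])
if length >= g and g == size:
    record(37)
    pairs = length
else:
    print(pairs)
if g != 35:
    pairs = 19 - size
else:
    handle(length)
size = size - (8 + length)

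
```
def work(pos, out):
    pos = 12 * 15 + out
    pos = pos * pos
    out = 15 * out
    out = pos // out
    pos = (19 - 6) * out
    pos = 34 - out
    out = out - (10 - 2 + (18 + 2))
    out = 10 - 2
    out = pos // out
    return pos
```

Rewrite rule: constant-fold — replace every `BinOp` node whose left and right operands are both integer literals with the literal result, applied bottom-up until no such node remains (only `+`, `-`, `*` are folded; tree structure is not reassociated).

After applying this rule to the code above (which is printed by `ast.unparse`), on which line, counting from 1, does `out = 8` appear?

Transformed code:
def work(pos, out):
    pos = 180 + out
    pos = pos * pos
    out = 15 * out
    out = pos // out
    pos = 13 * out
    pos = 34 - out
    out = out - 28
    out = 8
    out = pos // out
    return pos

9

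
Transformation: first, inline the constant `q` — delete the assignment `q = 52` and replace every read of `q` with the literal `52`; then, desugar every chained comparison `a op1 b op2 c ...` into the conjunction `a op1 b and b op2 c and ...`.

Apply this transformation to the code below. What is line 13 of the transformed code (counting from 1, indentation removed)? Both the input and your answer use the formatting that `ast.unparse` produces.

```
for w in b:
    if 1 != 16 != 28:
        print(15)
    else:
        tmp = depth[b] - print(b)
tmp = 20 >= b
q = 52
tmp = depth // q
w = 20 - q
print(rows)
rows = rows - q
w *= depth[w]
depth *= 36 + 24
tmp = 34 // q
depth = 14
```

tmp = 34 // 52

Transformed code:
for w in b:
    if 1 != 16 and 16 != 28:
        print(15)
    else:
        tmp = depth[b] - print(b)
tmp = 20 >= b
tmp = depth // 52
w = 20 - 52
print(rows)
rows = rows - 52
w *= depth[w]
depth *= 36 + 24
tmp = 34 // 52
depth = 14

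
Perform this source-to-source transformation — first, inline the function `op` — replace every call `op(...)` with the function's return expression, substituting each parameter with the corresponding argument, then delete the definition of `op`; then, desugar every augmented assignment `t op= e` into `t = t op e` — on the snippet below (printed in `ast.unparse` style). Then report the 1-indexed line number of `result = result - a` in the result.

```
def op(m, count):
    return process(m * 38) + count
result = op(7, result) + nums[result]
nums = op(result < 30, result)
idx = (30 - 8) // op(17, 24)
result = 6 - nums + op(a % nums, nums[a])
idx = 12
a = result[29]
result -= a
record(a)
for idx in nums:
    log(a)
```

7

Transformed code:
result = process(7 * 38) + result + nums[result]
nums = process((result < 30) * 38) + result
idx = (30 - 8) // (process(17 * 38) + 24)
result = 6 - nums + (process(a % nums * 38) + nums[a])
idx = 12
a = result[29]
result = result - a
record(a)
for idx in nums:
    log(a)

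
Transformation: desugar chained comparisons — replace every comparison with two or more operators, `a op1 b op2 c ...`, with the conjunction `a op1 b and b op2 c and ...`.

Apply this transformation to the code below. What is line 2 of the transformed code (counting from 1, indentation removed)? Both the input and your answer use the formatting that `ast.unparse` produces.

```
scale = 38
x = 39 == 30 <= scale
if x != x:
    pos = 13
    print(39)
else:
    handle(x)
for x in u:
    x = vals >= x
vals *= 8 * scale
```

Transformed code:
scale = 38
x = 39 == 30 and 30 <= scale
if x != x:
    pos = 13
    print(39)
else:
    handle(x)
for x in u:
    x = vals >= x
vals *= 8 * scale

x = 39 == 30 and 30 <= scale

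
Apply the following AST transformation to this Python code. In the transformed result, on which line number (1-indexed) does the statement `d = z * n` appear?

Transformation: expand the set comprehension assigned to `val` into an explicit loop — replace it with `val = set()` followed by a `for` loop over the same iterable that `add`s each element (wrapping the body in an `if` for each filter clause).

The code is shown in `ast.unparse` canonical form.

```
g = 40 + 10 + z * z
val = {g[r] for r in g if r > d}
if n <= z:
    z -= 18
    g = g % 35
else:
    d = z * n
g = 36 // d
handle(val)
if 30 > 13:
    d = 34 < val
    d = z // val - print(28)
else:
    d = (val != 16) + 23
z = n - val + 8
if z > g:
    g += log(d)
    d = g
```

Transformed code:
g = 40 + 10 + z * z
val = set()
for r in g:
    if r > d:
        val.add(g[r])
if n <= z:
    z -= 18
    g = g % 35
else:
    d = z * n
g = 36 // d
handle(val)
if 30 > 13:
    d = 34 < val
    d = z // val - print(28)
else:
    d = (val != 16) + 23
z = n - val + 8
if z > g:
    g += log(d)
    d = g

10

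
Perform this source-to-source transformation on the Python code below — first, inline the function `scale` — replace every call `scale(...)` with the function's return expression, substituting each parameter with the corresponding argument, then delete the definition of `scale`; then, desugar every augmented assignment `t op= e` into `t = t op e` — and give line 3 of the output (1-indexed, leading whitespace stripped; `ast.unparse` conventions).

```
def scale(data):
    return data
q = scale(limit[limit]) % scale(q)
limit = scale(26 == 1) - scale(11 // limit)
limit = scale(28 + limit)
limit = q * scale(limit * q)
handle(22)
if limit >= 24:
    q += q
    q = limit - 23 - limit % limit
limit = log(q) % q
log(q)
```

limit = 28 + limit

Transformed code:
q = limit[limit] % q
limit = (26 == 1) - 11 // limit
limit = 28 + limit
limit = q * (limit * q)
handle(22)
if limit >= 24:
    q = q + q
    q = limit - 23 - limit % limit
limit = log(q) % q
log(q)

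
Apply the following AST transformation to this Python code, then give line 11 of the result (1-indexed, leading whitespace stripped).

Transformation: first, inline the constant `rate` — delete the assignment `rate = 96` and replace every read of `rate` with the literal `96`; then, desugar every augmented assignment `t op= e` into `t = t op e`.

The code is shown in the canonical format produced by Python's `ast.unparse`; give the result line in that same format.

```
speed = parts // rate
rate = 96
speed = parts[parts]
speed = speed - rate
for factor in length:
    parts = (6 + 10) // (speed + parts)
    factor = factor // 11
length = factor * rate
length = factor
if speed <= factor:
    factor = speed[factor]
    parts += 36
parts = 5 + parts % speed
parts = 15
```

parts = parts + 36

Transformed code:
speed = parts // 96
speed = parts[parts]
speed = speed - 96
for factor in length:
    parts = (6 + 10) // (speed + parts)
    factor = factor // 11
length = factor * 96
length = factor
if speed <= factor:
    factor = speed[factor]
    parts = parts + 36
parts = 5 + parts % speed
parts = 15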